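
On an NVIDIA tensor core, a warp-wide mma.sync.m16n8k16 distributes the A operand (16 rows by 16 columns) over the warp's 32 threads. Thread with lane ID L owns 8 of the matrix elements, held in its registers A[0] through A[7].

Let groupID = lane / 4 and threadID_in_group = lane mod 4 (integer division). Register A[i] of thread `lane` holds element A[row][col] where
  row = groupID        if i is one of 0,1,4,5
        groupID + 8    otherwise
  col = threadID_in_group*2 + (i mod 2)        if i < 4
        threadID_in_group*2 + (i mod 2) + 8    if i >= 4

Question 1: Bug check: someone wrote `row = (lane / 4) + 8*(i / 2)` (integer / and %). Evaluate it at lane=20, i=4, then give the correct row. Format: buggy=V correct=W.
buggy=21 correct=5

`(lane / 4) + 8*(i / 2)`[20,4]=>21
lane 20: grp=5 (20/4), tig=0 (20%4)
i=4: r=5+0=5, c=0*2+0+8=8
row: 21 vs 5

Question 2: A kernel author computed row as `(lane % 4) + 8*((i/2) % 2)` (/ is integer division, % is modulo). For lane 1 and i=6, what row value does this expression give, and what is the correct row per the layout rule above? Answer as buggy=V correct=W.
buggy=9 correct=8

`(lane % 4) + 8*((i/2) % 2)`[1,6]->9
lane 1: g=0 (1/4), t=1 (1%4)
i=6: r=0+8=8, c=1*2+0+8=10
row: 9 vs 8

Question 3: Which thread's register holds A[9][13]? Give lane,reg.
r=9→G=1,rhi=1  c=13→chi=1,T=2,p=1
L=1*4+2=6  i=1*4+1*2+1=7

6,7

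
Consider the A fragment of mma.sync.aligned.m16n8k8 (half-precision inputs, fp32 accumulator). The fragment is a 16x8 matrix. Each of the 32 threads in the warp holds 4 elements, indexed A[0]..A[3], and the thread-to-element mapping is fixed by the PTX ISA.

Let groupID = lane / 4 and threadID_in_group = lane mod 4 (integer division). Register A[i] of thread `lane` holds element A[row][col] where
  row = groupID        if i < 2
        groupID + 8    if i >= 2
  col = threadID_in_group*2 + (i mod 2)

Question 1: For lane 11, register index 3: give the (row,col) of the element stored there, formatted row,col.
10,7

L=11=>grp=11>>2=2, tig=11&3=3
[3]=>row 2+8=10  col 3·2+1=7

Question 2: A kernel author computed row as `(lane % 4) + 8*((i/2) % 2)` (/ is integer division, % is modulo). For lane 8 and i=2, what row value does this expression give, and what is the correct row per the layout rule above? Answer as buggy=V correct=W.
buggy=8 correct=10

`(lane % 4) + 8*((i/2) % 2)`[8,2]→8
8: G=2,T=0
[2] (2+8,0*2+0) = (10,0)
row: 8 vs 10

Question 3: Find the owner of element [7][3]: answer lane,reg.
29,1

r:7=>grp=7,rB=0  c:3=>tig=1,lo=1
L=7*4+1=29  i=0*2+1=1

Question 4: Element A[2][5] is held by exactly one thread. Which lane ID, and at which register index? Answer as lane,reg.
10,1

r:2=>grp=2,rB=0  c:5=>tig=2,lo=1
L=2*4+2=10  i=0*2+1=1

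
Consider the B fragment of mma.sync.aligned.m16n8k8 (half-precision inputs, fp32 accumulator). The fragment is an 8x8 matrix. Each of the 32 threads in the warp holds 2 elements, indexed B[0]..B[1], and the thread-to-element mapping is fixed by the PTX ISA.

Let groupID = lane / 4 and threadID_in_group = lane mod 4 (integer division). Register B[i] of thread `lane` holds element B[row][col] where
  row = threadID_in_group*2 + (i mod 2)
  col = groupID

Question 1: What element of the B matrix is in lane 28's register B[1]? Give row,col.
28: gid=7,tid=0
[1] (0*2+1,7) = (1,7)

1,7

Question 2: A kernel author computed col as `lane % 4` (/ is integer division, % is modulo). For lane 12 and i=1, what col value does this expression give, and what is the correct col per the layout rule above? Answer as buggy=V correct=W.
`lane % 4`[12,1]->0
lane 12->12/4=3, 12 mod 4=0
i=1  r:2·0+1->1  c:3
col: 0 vs 3

buggy=0 correct=3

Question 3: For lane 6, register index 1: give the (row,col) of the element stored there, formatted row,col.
L=6→G=6>>2=1, T=6&3=2
[1]→row 2·2+1=5  col G=1

5,1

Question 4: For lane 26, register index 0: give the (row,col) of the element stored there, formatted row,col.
lane 26: gid=6 (26/4), tid=2 (26%4)
i=0: r=2*2+0=4, c=gid=6

4,6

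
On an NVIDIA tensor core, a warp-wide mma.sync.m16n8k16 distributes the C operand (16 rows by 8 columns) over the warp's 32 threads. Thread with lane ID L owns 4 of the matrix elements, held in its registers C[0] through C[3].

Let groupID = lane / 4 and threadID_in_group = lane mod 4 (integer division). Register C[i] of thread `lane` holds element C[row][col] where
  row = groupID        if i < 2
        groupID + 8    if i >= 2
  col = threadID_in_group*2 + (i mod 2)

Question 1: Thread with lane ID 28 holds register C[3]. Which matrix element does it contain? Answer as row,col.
28: gr=7,th=0
[3] (7+8,0*2+1) = (15,1)

15,1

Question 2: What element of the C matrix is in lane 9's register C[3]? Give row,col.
lane 9⇒9/4=2, 9 mod 4=1
i=3  r:2+8⇒10  c:2·1+1⇒3

10,3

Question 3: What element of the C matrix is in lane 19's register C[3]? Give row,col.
L=19->g=19>>2=4, t=19&3=3
[3]->row 4+8=12  col 3·2+1=7

12,7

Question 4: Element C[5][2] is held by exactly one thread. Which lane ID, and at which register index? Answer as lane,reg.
21,0

r: 5->gid=5,r8=0  c: 2->tid=1,i&1=0
L=5*4+1=21  i=0*2+0=0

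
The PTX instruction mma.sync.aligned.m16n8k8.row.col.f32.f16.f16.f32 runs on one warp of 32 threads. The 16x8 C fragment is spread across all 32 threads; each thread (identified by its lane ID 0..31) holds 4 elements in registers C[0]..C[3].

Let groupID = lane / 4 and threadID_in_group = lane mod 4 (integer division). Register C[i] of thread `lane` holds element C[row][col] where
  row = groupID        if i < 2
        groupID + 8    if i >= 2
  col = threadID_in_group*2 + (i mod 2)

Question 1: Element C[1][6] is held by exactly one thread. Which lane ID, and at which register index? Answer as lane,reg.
r: 1->gid=1,r8=0  c: 6->tid=3,i&1=0
L=1*4+3=7  i=0*2+0=0

7,0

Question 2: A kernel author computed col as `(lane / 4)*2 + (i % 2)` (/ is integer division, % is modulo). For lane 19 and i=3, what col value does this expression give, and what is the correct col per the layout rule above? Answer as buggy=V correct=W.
buggy=9 correct=7

`(lane / 4)*2 + (i % 2)`[19,3]->9
L=19->gid=19>>2=4, tid=19&3=3
[3]->row 4+8=12  col 3·2+1=7
col: 9 vs 7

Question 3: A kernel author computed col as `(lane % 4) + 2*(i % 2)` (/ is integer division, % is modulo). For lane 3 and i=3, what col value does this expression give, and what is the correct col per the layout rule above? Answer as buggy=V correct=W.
buggy=5 correct=7

`(lane % 4) + 2*(i % 2)`[3,3]⇒5
lane 3⇒3/4=0, 3 mod 4=3
i=3  r:0+8⇒8  c:2·3+1⇒7
col: 5 vs 7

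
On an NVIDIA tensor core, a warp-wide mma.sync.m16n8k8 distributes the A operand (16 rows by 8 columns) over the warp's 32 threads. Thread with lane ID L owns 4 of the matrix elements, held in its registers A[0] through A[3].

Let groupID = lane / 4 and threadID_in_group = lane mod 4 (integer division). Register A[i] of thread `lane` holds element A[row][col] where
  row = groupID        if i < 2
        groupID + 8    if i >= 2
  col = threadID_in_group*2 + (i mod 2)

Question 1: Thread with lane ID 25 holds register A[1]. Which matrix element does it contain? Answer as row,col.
6,3

25: g=6,t=1
[1] (6+0,1*2+1) = (6,3)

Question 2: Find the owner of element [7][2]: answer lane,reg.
r:7=>grp=7,rB=0  c:2=>tig=1,lo=0
L=7*4+1=29  i=0*2+0=0

29,0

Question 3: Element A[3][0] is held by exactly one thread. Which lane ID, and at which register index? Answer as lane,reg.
r:3=>grp=3,rB=0  c:0=>tig=0,lo=0
L=3*4+0=12  i=0*2+0=0

12,0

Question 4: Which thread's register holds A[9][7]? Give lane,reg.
7,3

r=9⇒gr=1,Rb=1  c=7⇒th=3,odd=1
L=1*4+3=7  i=1*2+1=3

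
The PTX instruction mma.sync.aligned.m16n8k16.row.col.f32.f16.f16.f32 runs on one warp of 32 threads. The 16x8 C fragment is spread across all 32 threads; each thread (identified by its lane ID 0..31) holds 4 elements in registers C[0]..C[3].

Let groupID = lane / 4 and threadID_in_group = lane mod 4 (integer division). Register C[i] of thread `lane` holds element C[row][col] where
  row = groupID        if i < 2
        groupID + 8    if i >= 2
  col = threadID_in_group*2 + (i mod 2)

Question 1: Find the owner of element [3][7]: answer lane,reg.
r=3→G=3,rhi=0  c=7→T=3,p=1
L=3*4+3=15  i=0*2+1=1

15,1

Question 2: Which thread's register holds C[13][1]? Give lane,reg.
20,3

r=13->g=5,rb=1  c=1->t=0,b0=1
L=5*4+0=20  i=1*2+1=3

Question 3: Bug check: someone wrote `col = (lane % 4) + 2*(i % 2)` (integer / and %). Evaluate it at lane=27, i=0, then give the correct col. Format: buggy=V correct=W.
`(lane % 4) + 2*(i % 2)`[27,0]⇒3
lane 27: gr=6 (27/4), th=3 (27%4)
i=0: r=6+0=6, c=3*2+0=6
col: 3 vs 6

buggy=3 correct=6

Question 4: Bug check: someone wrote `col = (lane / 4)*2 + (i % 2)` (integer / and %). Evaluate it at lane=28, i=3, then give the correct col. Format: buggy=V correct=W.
buggy=15 correct=1

`(lane / 4)*2 + (i % 2)`[28,3]->15
L=28->g=28>>2=7, t=28&3=0
[3]->row 7+8=15  col 0·2+1=1
col: 15 vs 1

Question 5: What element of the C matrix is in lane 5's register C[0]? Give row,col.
1,2

lane 5: gid=1 (5/4), tid=1 (5%4)
i=0: r=1+0=1, c=1*2+0=2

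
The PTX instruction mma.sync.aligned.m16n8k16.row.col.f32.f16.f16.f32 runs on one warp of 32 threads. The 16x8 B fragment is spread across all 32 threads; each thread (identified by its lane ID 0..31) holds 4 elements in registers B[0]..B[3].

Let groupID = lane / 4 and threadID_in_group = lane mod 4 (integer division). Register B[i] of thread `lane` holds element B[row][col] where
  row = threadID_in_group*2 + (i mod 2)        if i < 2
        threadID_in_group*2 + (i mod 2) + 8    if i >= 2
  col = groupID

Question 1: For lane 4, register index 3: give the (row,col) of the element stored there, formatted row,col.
9,1

4: gid=1,tid=0
[3] (0*2+1+8,1) = (9,1)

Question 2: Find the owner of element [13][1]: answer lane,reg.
c=1⇒gr=1  r=13⇒Rb=1,th=2,odd=1
L=1*4+2=6  i=1*2+1=3

6,3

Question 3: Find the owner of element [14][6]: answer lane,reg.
c=6→G=6  r=14→rhi=1,T=3,p=0
L=6*4+3=27  i=1*2+0=2

27,2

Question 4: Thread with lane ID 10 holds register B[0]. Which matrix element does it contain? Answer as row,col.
4,2

L=10->g=10>>2=2, t=10&3=2
[0]->row 2·2+0+0=4  col g=2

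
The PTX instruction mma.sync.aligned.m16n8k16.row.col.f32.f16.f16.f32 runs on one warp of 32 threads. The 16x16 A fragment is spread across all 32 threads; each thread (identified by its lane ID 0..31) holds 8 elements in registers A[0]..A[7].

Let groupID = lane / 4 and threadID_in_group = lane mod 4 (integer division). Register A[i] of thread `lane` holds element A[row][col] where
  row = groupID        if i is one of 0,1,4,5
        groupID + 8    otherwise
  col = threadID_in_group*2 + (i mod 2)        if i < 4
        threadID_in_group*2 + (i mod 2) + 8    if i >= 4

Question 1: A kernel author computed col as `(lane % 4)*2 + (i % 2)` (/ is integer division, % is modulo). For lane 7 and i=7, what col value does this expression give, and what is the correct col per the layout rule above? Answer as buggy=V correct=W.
buggy=7 correct=15

`(lane % 4)*2 + (i % 2)`[7,7]->7
lane 7->7/4=1, 7 mod 4=3
i=7  r:1+8->9  c:2·3+1+8->15
col: 7 vs 15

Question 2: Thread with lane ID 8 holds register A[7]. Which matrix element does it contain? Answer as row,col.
8: G=2,T=0
[7] (2+8,0*2+1+8) = (10,9)

10,9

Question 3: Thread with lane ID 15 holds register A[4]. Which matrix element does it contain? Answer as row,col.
15: grp=3,tig=3
[4] (3+0,3*2+0+8) = (3,14)

3,14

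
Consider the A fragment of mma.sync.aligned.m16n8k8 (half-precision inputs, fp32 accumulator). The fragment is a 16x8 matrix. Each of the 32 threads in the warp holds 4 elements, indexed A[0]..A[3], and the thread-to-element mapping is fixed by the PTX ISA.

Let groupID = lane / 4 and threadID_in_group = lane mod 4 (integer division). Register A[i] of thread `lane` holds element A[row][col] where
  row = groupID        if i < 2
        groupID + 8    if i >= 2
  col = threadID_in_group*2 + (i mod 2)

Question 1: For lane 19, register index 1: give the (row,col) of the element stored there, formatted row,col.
4,7

19: g=4,t=3
[1] (4+0,3*2+1) = (4,7)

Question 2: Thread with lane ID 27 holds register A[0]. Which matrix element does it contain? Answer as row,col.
27: gr=6,th=3
[0] (6+0,3*2+0) = (6,6)

6,6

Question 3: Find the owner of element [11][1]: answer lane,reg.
r=11->g=3,rb=1  c=1->t=0,b0=1
L=3*4+0=12  i=1*2+1=3

12,3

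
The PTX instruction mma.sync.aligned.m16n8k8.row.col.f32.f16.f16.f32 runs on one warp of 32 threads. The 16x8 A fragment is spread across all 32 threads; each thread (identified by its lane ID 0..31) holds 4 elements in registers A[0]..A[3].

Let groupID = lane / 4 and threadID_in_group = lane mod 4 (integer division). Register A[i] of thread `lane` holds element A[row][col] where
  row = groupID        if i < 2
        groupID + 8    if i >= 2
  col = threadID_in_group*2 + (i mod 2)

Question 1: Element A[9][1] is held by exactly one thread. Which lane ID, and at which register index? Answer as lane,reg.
r=9->g=1,rb=1  c=1->t=0,b0=1
L=1*4+0=4  i=1*2+1=3

4,3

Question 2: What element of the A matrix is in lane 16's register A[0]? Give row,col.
16: g=4,t=0
[0] (4+0,0*2+0) = (4,0)

4,0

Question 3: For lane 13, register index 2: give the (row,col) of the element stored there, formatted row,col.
L=13→G=13>>2=3, T=13&3=1
[2]→row 3+8=11  col 1·2+0=2

11,2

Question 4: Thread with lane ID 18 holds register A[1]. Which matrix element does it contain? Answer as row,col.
lane 18→18/4=4, 18 mod 4=2
i=1  r:4+0→4  c:2·2+1→5

4,5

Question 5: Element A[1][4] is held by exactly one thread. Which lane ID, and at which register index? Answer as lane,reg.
r=1⇒gr=1,Rb=0  c=4⇒th=2,odd=0
L=1*4+2=6  i=0*2+0=0

6,0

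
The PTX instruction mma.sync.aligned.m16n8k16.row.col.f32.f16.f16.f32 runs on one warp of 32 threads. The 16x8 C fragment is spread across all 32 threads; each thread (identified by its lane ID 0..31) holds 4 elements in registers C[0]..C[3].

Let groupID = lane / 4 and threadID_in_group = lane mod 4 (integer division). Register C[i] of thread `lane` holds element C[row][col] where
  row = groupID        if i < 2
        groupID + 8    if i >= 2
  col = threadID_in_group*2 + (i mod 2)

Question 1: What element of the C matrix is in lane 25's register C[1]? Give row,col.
25: G=6,T=1
[1] (6+0,1*2+1) = (6,3)

6,3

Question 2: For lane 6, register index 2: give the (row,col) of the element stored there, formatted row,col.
9,4

L=6→G=6>>2=1, T=6&3=2
[2]→row 1+8=9  col 2·2+0=4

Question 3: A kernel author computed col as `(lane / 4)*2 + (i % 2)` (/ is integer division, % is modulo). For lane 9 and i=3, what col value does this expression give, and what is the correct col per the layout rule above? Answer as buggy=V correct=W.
buggy=5 correct=3

`(lane / 4)*2 + (i % 2)`[9,3]⇒5
lane 9⇒9/4=2, 9 mod 4=1
i=3  r:2+8⇒10  c:2·1+1⇒3
col: 5 vs 3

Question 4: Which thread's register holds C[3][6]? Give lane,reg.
15,0

r=3->g=3,rb=0  c=6->t=3,b0=0
L=3*4+3=15  i=0*2+0=0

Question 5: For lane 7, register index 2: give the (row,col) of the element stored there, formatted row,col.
lane 7: gid=1 (7/4), tid=3 (7%4)
i=2: r=1+8=9, c=3*2+0=6

9,6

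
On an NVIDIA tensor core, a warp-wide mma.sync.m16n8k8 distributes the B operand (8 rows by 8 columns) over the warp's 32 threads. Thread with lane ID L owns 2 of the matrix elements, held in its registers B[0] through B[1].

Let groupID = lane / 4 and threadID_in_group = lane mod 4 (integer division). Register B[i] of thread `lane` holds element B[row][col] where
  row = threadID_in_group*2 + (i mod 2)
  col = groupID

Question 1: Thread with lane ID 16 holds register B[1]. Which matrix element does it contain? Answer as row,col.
1,4

lane 16->16/4=4, 16 mod 4=0
i=1  r:2·0+1->1  c:4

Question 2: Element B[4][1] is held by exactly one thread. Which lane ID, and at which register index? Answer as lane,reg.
6,0

c=1→G=1  r=4→T=2,p=0
L=1*4+2=6  i=0=0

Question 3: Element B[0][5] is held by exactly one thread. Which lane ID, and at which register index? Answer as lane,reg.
20,0

c=5->g=5  r=0->t=0,b0=0
L=5*4+0=20  i=0=0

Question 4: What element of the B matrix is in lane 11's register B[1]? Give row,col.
lane 11: gid=2 (11/4), tid=3 (11%4)
i=1: r=3*2+1=7, c=gid=2

7,2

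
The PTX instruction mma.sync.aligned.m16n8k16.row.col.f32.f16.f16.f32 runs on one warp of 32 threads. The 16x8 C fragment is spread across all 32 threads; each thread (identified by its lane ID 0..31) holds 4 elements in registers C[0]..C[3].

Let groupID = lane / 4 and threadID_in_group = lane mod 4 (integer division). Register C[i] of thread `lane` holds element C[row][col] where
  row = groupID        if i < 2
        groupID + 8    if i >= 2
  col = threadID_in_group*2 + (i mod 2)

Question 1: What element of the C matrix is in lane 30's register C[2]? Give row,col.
lane 30: G=7 (30/4), T=2 (30%4)
i=2: r=7+8=15, c=2*2+0=4

15,4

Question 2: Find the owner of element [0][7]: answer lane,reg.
3,1

r=0->g=0,rb=0  c=7->t=3,b0=1
L=0*4+3=3  i=0*2+1=1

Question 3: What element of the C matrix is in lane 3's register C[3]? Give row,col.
lane 3->3/4=0, 3 mod 4=3
i=3  r:0+8->8  c:2·3+1->7

8,7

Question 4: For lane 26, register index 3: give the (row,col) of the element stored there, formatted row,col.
lane 26->26/4=6, 26 mod 4=2
i=3  r:6+8->14  c:2·2+1->5

14,5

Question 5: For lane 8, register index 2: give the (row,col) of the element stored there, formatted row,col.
10,0

8: gid=2,tid=0
[2] (2+8,0*2+0) = (10,0)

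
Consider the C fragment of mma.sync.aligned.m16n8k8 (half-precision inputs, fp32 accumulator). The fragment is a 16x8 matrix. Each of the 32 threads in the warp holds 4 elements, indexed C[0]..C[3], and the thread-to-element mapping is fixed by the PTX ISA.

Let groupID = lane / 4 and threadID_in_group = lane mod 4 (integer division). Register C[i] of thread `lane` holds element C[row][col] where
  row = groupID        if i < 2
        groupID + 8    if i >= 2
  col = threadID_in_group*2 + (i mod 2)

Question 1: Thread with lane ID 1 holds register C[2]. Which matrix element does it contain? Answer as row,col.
8,2

L=1⇒gr=1>>2=0, th=1&3=1
[2]⇒row 0+8=8  col 1·2+0=2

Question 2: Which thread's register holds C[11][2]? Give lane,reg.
r=11->g=3,rb=1  c=2->t=1,b0=0
L=3*4+1=13  i=1*2+0=2

13,2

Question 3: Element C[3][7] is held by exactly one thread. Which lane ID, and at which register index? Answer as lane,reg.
r: 3->gid=3,r8=0  c: 7->tid=3,i&1=1
L=3*4+3=15  i=0*2+1=1

15,1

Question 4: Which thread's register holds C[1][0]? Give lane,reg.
4,0

r=1->g=1,rb=0  c=0->t=0,b0=0
L=1*4+0=4  i=0*2+0=0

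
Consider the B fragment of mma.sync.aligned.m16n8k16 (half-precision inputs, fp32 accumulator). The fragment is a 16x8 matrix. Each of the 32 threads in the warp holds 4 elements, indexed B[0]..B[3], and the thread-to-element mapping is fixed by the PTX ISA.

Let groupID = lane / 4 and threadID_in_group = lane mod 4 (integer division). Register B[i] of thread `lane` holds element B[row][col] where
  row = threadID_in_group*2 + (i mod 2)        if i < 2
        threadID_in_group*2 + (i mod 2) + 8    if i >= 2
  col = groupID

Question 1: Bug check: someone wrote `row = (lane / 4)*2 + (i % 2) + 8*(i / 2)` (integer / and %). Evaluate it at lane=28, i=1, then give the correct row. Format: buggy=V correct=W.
`(lane / 4)*2 + (i % 2) + 8*(i / 2)`[28,1]⇒15
L=28⇒gr=28>>2=7, th=28&3=0
[1]⇒row 0·2+1+0=1  col gr=7
row: 15 vs 1

buggy=15 correct=1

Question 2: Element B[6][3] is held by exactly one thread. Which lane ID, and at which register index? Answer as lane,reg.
15,0

c=3->g=3  r=6->rb=0,t=3,b0=0
L=3*4+3=15  i=0*2+0=0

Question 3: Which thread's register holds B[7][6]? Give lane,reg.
27,1

c: 6->gid=6  r: 7->r8=0,tid=3,i&1=1
L=6*4+3=27  i=0*2+1=1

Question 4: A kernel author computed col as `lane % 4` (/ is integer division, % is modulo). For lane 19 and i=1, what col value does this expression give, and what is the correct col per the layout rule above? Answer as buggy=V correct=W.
buggy=3 correct=4

`lane % 4`[19,1]=>3
lane 19=>19/4=4, 19 mod 4=3
i=1  r:2·3+1+0=>7  c:4
col: 3 vs 4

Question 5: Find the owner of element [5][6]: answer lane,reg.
26,1

c=6->g=6  r=5->rb=0,t=2,b0=1
L=6*4+2=26  i=0*2+1=1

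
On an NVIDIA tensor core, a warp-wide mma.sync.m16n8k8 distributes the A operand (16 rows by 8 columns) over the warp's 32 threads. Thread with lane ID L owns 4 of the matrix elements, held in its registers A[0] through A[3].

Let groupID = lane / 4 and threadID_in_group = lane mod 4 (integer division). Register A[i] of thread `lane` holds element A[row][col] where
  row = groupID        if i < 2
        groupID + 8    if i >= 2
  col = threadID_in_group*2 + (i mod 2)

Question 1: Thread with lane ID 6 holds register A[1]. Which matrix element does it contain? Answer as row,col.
1,5

6: G=1,T=2
[1] (1+0,2*2+1) = (1,5)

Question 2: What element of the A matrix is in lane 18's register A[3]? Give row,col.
12,5

18: g=4,t=2
[3] (4+8,2*2+1) = (12,5)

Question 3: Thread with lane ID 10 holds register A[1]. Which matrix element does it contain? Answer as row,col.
lane 10->10/4=2, 10 mod 4=2
i=1  r:2+0->2  c:2·2+1->5

2,5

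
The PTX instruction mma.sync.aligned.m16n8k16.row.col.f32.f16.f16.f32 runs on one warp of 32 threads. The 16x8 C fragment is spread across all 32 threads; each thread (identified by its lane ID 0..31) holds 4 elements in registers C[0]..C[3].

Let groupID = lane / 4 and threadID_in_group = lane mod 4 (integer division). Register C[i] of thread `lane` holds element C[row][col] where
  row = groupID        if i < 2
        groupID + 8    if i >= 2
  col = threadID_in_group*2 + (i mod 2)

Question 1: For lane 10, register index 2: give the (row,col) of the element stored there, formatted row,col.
10,4

lane 10: grp=2 (10/4), tig=2 (10%4)
i=2: r=2+8=10, c=2*2+0=4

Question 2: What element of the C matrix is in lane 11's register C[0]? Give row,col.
11: gr=2,th=3
[0] (2+0,3*2+0) = (2,6)

2,6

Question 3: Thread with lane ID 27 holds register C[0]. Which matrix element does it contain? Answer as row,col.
6,6

lane 27: g=6 (27/4), t=3 (27%4)
i=0: r=6+0=6, c=3*2+0=6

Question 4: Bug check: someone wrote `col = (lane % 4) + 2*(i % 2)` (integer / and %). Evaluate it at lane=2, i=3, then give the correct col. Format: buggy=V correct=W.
`(lane % 4) + 2*(i % 2)`[2,3]->4
lane 2->2/4=0, 2 mod 4=2
i=3  r:0+8->8  c:2·2+1->5
col: 4 vs 5

buggy=4 correct=5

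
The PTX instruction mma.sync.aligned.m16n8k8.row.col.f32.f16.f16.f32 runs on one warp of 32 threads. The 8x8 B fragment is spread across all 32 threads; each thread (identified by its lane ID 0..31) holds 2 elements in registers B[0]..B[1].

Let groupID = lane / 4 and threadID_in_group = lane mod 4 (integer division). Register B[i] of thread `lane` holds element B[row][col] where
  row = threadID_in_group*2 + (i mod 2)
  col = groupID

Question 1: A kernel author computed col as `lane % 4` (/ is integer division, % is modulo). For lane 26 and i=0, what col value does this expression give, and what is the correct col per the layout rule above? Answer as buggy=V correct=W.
buggy=2 correct=6

`lane % 4`[26,0]=>2
L=26=>grp=26>>2=6, tig=26&3=2
[0]=>row 2·2+0=4  col grp=6
col: 2 vs 6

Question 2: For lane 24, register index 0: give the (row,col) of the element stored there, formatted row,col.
L=24->g=24>>2=6, t=24&3=0
[0]->row 0·2+0=0  col g=6

0,6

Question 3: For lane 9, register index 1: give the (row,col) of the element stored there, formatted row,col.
lane 9: G=2 (9/4), T=1 (9%4)
i=1: r=1*2+1=3, c=G=2

3,2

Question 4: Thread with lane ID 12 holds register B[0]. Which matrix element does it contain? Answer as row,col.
0,3

L=12⇒gr=12>>2=3, th=12&3=0
[0]⇒row 0·2+0=0  col gr=3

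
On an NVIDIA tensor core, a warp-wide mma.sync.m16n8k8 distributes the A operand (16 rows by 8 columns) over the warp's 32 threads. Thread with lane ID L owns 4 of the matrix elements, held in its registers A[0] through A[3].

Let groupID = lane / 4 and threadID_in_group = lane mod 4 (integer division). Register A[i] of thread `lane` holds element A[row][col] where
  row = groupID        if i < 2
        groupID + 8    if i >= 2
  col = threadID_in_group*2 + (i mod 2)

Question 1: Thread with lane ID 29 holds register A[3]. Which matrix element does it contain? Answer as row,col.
15,3

29: grp=7,tig=1
[3] (7+8,1*2+1) = (15,3)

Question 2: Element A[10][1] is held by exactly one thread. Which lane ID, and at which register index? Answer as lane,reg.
8,3

r: 10->gid=2,r8=1  c: 1->tid=0,i&1=1
L=2*4+0=8  i=1*2+1=3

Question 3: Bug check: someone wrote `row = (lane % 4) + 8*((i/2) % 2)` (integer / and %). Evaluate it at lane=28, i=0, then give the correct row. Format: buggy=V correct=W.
buggy=0 correct=7

`(lane % 4) + 8*((i/2) % 2)`[28,0]=>0
L=28=>grp=28>>2=7, tig=28&3=0
[0]=>row 7+0=7  col 0·2+0=0
row: 0 vs 7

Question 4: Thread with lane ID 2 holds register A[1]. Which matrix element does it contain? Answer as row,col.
L=2->g=2>>2=0, t=2&3=2
[1]->row 0+0=0  col 2·2+1=5

0,5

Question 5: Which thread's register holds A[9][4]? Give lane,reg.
r: 9->gid=1,r8=1  c: 4->tid=2,i&1=0
L=1*4+2=6  i=1*2+0=2

6,2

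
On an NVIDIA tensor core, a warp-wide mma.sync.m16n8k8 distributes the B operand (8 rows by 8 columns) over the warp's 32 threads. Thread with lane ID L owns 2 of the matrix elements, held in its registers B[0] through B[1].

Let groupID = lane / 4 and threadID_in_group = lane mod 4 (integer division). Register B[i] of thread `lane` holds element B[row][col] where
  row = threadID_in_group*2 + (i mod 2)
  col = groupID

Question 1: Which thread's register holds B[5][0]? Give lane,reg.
c=0→G=0  r=5→T=2,p=1
L=0*4+2=2  i=1=1

2,1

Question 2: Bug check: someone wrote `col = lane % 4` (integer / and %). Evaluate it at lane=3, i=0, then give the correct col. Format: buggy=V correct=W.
`lane % 4`[3,0]->3
3: g=0,t=3
[0] (3*2+0,0) = (6,0)
col: 3 vs 0

buggy=3 correct=0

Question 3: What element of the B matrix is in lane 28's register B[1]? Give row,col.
28: g=7,t=0
[1] (0*2+1,7) = (1,7)

1,7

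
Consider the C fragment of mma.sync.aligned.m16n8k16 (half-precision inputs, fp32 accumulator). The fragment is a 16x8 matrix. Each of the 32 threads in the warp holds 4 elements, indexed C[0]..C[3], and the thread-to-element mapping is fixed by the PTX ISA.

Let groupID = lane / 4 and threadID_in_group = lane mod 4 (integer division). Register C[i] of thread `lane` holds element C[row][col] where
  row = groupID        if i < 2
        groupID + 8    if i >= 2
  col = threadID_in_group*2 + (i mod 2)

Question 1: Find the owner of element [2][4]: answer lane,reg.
r=2->g=2,rb=0  c=4->t=2,b0=0
L=2*4+2=10  i=0*2+0=0

10,0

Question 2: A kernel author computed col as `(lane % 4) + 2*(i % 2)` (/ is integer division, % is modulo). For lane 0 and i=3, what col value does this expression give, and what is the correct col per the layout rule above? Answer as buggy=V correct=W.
`(lane % 4) + 2*(i % 2)`[0,3]->2
lane 0: g=0 (0/4), t=0 (0%4)
i=3: r=0+8=8, c=0*2+1=1
col: 2 vs 1

buggy=2 correct=1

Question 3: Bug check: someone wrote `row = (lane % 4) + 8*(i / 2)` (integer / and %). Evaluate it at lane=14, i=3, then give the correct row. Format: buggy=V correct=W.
buggy=10 correct=11

`(lane % 4) + 8*(i / 2)`[14,3]->10
14: gid=3,tid=2
[3] (3+8,2*2+1) = (11,5)
row: 10 vs 11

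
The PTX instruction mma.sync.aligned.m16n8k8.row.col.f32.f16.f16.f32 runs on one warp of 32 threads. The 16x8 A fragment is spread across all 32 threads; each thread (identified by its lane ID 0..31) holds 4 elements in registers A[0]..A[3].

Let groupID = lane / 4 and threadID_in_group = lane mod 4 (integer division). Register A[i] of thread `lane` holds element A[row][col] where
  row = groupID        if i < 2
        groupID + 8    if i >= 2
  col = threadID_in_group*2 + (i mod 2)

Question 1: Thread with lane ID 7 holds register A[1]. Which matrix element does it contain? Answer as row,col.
1,7

lane 7: gr=1 (7/4), th=3 (7%4)
i=1: r=1+0=1, c=3*2+1=7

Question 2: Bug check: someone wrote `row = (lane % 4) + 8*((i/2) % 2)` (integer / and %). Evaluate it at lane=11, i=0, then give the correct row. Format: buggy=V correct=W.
`(lane % 4) + 8*((i/2) % 2)`[11,0]⇒3
11: gr=2,th=3
[0] (2+0,3*2+0) = (2,6)
row: 3 vs 2

buggy=3 correct=2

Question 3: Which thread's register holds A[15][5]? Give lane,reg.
r=15⇒gr=7,Rb=1  c=5⇒th=2,odd=1
L=7*4+2=30  i=1*2+1=3

30,3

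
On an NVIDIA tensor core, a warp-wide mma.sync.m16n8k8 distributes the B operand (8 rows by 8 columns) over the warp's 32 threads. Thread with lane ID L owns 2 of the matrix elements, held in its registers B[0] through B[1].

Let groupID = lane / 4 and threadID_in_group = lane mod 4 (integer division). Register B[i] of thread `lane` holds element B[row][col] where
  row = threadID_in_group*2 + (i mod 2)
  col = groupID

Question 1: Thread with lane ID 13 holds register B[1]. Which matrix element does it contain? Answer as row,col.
lane 13: G=3 (13/4), T=1 (13%4)
i=1: r=1*2+1=3, c=G=3

3,3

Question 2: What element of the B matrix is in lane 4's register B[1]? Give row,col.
4: grp=1,tig=0
[1] (0*2+1,1) = (1,1)

1,1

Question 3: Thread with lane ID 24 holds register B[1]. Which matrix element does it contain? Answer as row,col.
1,6

24: gr=6,th=0
[1] (0*2+1,6) = (1,6)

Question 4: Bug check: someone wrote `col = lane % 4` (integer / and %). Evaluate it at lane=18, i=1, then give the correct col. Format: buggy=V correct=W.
buggy=2 correct=4

`lane % 4`[18,1]=>2
lane 18: grp=4 (18/4), tig=2 (18%4)
i=1: r=2*2+1=5, c=grp=4
col: 2 vs 4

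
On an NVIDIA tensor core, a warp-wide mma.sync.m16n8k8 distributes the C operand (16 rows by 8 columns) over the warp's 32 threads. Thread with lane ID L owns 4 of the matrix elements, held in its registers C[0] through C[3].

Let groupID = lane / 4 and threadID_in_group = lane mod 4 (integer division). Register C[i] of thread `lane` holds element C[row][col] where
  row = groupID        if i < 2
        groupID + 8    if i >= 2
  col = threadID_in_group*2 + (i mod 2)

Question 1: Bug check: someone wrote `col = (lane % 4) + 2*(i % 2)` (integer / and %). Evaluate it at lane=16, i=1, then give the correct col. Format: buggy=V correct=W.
buggy=2 correct=1

`(lane % 4) + 2*(i % 2)`[16,1]⇒2
lane 16⇒16/4=4, 16 mod 4=0
i=1  r:4+0⇒4  c:2·0+1⇒1
col: 2 vs 1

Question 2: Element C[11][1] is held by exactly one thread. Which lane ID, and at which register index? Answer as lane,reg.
r=11->g=3,rb=1  c=1->t=0,b0=1
L=3*4+0=12  i=1*2+1=3

12,3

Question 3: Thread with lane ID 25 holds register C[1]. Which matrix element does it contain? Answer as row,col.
6,3

lane 25: g=6 (25/4), t=1 (25%4)
i=1: r=6+0=6, c=1*2+1=3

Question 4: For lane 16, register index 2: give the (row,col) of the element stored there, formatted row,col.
L=16⇒gr=16>>2=4, th=16&3=0
[2]⇒row 4+8=12  col 0·2+0=0

12,0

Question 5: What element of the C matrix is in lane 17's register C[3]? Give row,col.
12,3

lane 17⇒17/4=4, 17 mod 4=1
i=3  r:4+8⇒12  c:2·1+1⇒3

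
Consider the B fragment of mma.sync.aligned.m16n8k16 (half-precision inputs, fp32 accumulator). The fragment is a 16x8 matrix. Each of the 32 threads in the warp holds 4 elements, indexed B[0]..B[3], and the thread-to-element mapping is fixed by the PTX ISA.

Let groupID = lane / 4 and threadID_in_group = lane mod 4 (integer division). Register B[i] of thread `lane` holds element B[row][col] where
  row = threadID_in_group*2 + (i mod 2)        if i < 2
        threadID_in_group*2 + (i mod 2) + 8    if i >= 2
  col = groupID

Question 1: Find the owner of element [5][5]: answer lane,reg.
22,1

c=5⇒gr=5  r=5⇒Rb=0,th=2,odd=1
L=5*4+2=22  i=0*2+1=1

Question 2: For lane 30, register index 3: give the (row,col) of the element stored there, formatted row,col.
lane 30->30/4=7, 30 mod 4=2
i=3  r:2·2+1+8->13  c:7

13,7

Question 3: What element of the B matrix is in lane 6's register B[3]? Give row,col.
L=6->gid=6>>2=1, tid=6&3=2
[3]->row 2·2+1+8=13  col gid=1

13,1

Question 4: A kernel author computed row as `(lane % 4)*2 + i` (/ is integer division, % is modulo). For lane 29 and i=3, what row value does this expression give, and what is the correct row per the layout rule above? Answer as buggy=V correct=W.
`(lane % 4)*2 + i`[29,3]->5
29: gid=7,tid=1
[3] (1*2+1+8,7) = (11,7)
row: 5 vs 11

buggy=5 correct=11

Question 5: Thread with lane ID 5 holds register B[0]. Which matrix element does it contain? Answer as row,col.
2,1

lane 5→5/4=1, 5 mod 4=1
i=0  r:2·1+0+0→2  c:1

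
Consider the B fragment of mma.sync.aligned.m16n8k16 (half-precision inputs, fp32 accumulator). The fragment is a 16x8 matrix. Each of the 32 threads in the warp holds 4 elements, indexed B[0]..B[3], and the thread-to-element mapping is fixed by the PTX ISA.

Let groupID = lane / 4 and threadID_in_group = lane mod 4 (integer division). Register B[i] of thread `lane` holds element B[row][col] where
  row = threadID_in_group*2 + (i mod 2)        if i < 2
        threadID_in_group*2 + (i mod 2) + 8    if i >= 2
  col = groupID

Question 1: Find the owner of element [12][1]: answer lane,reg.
c=1→G=1  r=12→rhi=1,T=2,p=0
L=1*4+2=6  i=1*2+0=2

6,2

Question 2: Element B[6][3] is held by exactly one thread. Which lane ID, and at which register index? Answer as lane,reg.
15,0

c: 3->gid=3  r: 6->r8=0,tid=3,i&1=0
L=3*4+3=15  i=0*2+0=0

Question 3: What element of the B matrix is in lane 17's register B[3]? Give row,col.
11,4

17: gr=4,th=1
[3] (1*2+1+8,4) = (11,4)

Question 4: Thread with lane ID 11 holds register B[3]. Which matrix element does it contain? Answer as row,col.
lane 11->11/4=2, 11 mod 4=3
i=3  r:2·3+1+8->15  c:2

15,2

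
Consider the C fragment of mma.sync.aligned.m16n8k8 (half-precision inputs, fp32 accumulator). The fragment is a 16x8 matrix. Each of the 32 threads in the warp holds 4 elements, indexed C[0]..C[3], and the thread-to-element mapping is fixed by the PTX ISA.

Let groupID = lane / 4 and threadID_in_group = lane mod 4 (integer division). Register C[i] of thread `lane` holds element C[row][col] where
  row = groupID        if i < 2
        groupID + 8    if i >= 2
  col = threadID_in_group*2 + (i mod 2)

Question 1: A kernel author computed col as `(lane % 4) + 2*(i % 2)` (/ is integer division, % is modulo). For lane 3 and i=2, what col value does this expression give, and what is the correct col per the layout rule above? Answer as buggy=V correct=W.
`(lane % 4) + 2*(i % 2)`[3,2]->3
3: gid=0,tid=3
[2] (0+8,3*2+0) = (8,6)
col: 3 vs 6

buggy=3 correct=6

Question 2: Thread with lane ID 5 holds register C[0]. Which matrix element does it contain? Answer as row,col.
1,2

5: gr=1,th=1
[0] (1+0,1*2+0) = (1,2)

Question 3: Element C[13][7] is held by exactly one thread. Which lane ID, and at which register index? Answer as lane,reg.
23,3

r:13=>grp=5,rB=1  c:7=>tig=3,lo=1
L=5*4+3=23  i=1*2+1=3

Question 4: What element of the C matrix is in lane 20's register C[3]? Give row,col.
13,1

lane 20: gr=5 (20/4), th=0 (20%4)
i=3: r=5+8=13, c=0*2+1=1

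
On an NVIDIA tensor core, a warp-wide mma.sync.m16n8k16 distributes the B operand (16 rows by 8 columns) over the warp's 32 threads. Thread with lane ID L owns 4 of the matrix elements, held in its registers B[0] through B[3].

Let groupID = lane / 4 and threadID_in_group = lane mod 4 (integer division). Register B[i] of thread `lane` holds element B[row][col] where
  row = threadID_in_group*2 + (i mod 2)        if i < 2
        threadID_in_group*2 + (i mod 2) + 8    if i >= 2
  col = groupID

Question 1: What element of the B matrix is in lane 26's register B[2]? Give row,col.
12,6

26: G=6,T=2
[2] (2*2+0+8,6) = (12,6)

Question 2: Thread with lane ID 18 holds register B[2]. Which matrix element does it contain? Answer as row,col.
12,4

18: G=4,T=2
[2] (2*2+0+8,4) = (12,4)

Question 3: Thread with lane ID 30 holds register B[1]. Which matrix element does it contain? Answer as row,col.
lane 30⇒30/4=7, 30 mod 4=2
i=1  r:2·2+1+0⇒5  c:7

5,7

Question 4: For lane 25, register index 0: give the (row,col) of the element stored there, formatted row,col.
2,6

lane 25: G=6 (25/4), T=1 (25%4)
i=0: r=1*2+0+0=2, c=G=6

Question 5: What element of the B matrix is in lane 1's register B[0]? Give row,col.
2,0

L=1→G=1>>2=0, T=1&3=1
[0]→row 1·2+0+0=2  col G=0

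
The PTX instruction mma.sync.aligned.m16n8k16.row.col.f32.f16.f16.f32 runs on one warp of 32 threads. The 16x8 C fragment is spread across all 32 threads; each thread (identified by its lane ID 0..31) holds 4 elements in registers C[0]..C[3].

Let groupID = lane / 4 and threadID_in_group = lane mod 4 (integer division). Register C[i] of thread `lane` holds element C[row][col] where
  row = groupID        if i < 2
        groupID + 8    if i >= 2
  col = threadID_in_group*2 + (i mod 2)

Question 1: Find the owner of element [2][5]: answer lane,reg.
10,1

r: 2->gid=2,r8=0  c: 5->tid=2,i&1=1
L=2*4+2=10  i=0*2+1=1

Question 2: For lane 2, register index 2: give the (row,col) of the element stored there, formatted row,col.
8,4

lane 2->2/4=0, 2 mod 4=2
i=2  r:0+8->8  c:2·2+0->4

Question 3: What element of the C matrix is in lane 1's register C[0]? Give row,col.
0,2

1: gid=0,tid=1
[0] (0+0,1*2+0) = (0,2)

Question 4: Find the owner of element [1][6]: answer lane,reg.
r=1->g=1,rb=0  c=6->t=3,b0=0
L=1*4+3=7  i=0*2+0=0

7,0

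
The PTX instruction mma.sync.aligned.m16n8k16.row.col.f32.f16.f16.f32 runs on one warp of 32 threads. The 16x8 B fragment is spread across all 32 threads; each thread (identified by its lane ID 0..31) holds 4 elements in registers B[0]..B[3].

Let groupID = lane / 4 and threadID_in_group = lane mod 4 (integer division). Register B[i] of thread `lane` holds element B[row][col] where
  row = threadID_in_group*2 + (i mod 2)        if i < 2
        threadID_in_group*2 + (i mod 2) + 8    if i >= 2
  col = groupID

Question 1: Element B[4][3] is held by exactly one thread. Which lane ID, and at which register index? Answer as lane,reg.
14,0

c=3->g=3  r=4->rb=0,t=2,b0=0
L=3*4+2=14  i=0*2+0=0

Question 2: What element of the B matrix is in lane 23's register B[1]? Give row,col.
7,5

lane 23->23/4=5, 23 mod 4=3
i=1  r:2·3+1+0->7  c:5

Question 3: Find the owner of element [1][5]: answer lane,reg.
20,1

c: 5->gid=5  r: 1->r8=0,tid=0,i&1=1
L=5*4+0=20  i=0*2+1=1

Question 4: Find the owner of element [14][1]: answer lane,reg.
c=1→G=1  r=14→rhi=1,T=3,p=0
L=1*4+3=7  i=1*2+0=2

7,2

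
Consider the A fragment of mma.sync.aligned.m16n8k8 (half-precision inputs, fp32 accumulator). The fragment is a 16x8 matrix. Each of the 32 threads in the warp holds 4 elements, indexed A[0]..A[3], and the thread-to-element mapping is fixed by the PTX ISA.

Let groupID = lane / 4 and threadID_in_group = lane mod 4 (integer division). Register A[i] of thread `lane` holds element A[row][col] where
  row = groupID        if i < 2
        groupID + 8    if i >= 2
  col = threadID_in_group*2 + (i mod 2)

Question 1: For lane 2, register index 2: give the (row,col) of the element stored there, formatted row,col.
8,4

lane 2: g=0 (2/4), t=2 (2%4)
i=2: r=0+8=8, c=2*2+0=4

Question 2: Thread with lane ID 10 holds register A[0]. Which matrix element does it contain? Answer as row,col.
lane 10: grp=2 (10/4), tig=2 (10%4)
i=0: r=2+0=2, c=2*2+0=4

2,4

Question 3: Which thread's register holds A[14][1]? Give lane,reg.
r=14→G=6,rhi=1  c=1→T=0,p=1
L=6*4+0=24  i=1*2+1=3

24,3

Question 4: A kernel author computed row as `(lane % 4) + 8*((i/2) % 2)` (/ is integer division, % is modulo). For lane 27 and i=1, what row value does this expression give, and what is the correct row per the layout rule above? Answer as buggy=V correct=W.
`(lane % 4) + 8*((i/2) % 2)`[27,1]->3
lane 27->27/4=6, 27 mod 4=3
i=1  r:6+0->6  c:2·3+1->7
row: 3 vs 6

buggy=3 correct=6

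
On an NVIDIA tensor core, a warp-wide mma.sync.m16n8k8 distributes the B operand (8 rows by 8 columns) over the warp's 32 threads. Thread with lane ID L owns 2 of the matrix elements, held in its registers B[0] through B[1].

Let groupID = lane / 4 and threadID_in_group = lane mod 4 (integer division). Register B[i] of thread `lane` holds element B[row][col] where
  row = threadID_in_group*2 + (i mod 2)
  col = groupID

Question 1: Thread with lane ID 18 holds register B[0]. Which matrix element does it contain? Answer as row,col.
L=18->g=18>>2=4, t=18&3=2
[0]->row 2·2+0=4  col g=4

4,4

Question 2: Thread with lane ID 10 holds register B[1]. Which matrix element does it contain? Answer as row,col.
lane 10→10/4=2, 10 mod 4=2
i=1  r:2·2+1→5  c:2

5,2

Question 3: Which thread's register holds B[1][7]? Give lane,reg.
c: 7->gid=7  r: 1->tid=0,i&1=1
L=7*4+0=28  i=1=1

28,1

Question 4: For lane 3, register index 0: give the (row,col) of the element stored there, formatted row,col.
L=3=>grp=3>>2=0, tig=3&3=3
[0]=>row 3·2+0=6  col grp=0

6,0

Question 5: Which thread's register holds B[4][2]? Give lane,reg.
c:2=>grp=2  r:4=>tig=2,lo=0
L=2*4+2=10  i=0=0

10,0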